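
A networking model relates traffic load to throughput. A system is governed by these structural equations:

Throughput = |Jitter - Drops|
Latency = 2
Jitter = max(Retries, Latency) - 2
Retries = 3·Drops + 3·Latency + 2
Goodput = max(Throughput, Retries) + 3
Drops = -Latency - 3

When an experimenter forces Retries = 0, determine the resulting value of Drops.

Under do(Retries=0), the mechanism Retries = 3·Drops + 3·Latency + 2 is discarded; Retries is fixed at 0.
Since Drops is not a descendant of the intervened variable, it is unaffected.
Drops = -Latency - 3  [with Latency=2]  = -5

-5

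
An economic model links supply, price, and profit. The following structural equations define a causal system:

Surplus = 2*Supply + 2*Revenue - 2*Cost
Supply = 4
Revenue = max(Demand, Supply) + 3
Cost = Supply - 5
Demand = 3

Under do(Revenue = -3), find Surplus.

4

Intervening sets Revenue = -3 and removes its equation (Revenue = max(Demand, Supply) + 3).
Cost = Supply - 5  [with Supply=4]  = -1
Surplus = 2*Supply + 2*Revenue - 2*Cost  [with Supply=4, Revenue=-3, Cost=-1]  = 4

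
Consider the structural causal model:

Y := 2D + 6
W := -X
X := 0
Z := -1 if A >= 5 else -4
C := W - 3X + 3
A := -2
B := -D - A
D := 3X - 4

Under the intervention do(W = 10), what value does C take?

The intervention breaks the incoming arrows to W: W := -X no longer applies, and W = 10.
C = W - 3X + 3  [with W=10, X=0]  = 13

13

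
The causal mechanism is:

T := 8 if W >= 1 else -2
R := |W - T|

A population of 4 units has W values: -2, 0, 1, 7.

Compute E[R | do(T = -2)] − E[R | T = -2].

do(T=-2) breaks T's dependence on W. With T=-2 fixed, R across the units is 0, 2, 3, 9, mean 3.5.
E[R|T=-2] averages over only the 2 units with T=-2 (W = -2, 0): R = 0, 2, mean 1.
Difference = 3.5 − 1 = 2.5.

2.5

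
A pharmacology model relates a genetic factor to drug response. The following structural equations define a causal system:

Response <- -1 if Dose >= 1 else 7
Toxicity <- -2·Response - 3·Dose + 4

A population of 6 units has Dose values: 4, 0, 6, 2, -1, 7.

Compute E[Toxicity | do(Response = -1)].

-3

Under do(Response=-1), Response's equation is replaced by Response=-1 for every unit. Per-unit Toxicity: -6, 6, -12, 0, 9, -15. Mean = -3.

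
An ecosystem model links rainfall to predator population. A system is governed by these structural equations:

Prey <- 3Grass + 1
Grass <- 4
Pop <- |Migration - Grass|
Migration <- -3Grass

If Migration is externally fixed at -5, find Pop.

9

The intervention breaks the incoming arrows to Migration: Migration <- -3Grass no longer applies, and Migration = -5.
Pop = |Migration - Grass|  [with Migration=-5, Grass=4]  = 9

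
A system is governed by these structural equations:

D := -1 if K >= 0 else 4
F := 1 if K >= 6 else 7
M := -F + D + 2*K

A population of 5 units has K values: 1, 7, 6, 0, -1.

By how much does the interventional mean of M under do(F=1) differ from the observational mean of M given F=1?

-6.8

Under do(F=1), F's equation is replaced by F=1 for every unit. Per-unit M: 0, 12, 10, -2, 1. Mean = 4.2.
Observing F=1 restricts to units where F's equation naturally yields 1: K ∈ {7, 6}. In that subpopulation M = 12, 10, mean 11.
Difference = 4.2 − 11 = -6.8.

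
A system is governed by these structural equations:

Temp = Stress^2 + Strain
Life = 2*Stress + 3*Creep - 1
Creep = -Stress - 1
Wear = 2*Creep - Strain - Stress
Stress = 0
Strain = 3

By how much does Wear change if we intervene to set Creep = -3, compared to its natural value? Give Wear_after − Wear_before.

Intervening sets Creep = -3 and removes its equation (Creep = -Stress - 1).
Wear = 2*Creep - Strain - Stress  [with Creep=-3, Strain=3, Stress=0]  = -9
Without intervention: Creep = -Stress - 1  [with Stress=0]  = -1; Wear = 2*Creep - Strain - Stress  [with Creep=-1, Strain=3, Stress=0]  = -5.
Change = -9 − (-5) = -4.

-4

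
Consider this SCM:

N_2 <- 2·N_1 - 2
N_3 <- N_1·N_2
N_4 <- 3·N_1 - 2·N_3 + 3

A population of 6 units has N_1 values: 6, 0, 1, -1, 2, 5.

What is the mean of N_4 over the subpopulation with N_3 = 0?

Observing N_3=0 restricts to units where N_3's equation naturally yields 0: N_1 ∈ {0, 1}. In that subpopulation N_4 = 3, 6, mean 4.5.

4.5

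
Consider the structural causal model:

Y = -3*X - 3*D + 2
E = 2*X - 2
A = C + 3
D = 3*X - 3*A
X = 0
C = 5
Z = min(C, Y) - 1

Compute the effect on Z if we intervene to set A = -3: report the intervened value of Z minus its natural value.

-30

The intervention breaks the incoming arrows to A: A = C + 3 no longer applies, and A = -3.
D = 3*X - 3*A  [with X=0, A=-3]  = 9
Y = -3*X - 3*D + 2  [with X=0, D=9]  = -25
Z = min(C, Y) - 1  [with C=5, Y=-25]  = -26
Without intervention: A = C + 3  [with C=5]  = 8; D = 3*X - 3*A  [with X=0, A=8]  = -24; Y = -3*X - 3*D + 2  [with X=0, D=-24]  = 74; Z = min(C, Y) - 1  [with C=5, Y=74]  = 4.
Change = -26 − 4 = -30.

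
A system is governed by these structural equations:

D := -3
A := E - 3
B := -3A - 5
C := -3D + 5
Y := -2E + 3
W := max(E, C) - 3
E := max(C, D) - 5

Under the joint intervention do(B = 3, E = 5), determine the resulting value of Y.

-7

Setting B = 3, E = 5 by intervention discards those variables' equations.
Y = -2E + 3  [with E=5]  = -7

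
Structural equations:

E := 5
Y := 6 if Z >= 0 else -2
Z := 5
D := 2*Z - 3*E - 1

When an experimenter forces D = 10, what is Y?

6

The intervention breaks the incoming arrows to D: D := 2*Z - 3*E - 1 no longer applies, and D = 10.
Y is not downstream of the intervention, so its value is determined by the original equations.
Y = 6 if Z >= 0 else -2  [with Z=5]  = 6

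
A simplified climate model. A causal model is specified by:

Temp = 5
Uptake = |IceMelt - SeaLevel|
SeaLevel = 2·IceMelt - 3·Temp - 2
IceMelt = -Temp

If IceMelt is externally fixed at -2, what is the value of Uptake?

Under do(IceMelt=-2), the mechanism IceMelt = -Temp is discarded; IceMelt is fixed at -2.
SeaLevel = 2·IceMelt - 3·Temp - 2  [with IceMelt=-2, Temp=5]  = -21
Uptake = |IceMelt - SeaLevel|  [with IceMelt=-2, SeaLevel=-21]  = 19

19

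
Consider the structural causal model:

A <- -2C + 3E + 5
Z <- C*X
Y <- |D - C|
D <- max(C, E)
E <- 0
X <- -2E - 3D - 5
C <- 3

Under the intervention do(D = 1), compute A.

-1

The intervention breaks the incoming arrows to D: D <- max(C, E) no longer applies, and D = 1.
A is not downstream of the intervention, so its value is determined by the original equations.
A = -2C + 3E + 5  [with C=3, E=0]  = -1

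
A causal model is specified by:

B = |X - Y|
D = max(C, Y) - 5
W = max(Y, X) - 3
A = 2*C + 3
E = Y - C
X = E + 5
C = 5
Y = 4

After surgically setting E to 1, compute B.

The intervention breaks the incoming arrows to E: E = Y - C no longer applies, and E = 1.
X = E + 5  [with E=1]  = 6
B = |X - Y|  [with X=6, Y=4]  = 2

2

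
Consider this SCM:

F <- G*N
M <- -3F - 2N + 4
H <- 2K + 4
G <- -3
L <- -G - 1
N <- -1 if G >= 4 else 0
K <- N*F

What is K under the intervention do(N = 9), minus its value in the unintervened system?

-243

do(N=9) replaces the equation N <- -1 if G >= 4 else 0 with the constant N = 9.
F = G*N  [with G=-3, N=9]  = -27
K = N*F  [with N=9, F=-27]  = -243
Without intervention: N = -1 if G >= 4 else 0  [with G=-3]  = 0; F = G*N  [with G=-3, N=0]  = 0; K = N*F  [with N=0, F=0]  = 0.
Change = -243 − 0 = -243.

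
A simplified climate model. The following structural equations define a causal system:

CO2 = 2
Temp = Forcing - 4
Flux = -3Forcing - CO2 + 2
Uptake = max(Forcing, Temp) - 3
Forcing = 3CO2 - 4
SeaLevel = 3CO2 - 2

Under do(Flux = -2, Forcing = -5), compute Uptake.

-8

The joint intervention fixes Flux = -2, Forcing = -5, removing each variable's own equation.
Temp = Forcing - 4  [with Forcing=-5]  = -9
Uptake = max(Forcing, Temp) - 3  [with Forcing=-5, Temp=-9]  = -8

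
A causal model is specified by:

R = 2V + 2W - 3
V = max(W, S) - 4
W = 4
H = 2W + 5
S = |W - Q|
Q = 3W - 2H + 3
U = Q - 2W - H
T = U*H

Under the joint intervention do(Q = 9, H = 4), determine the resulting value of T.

Setting Q = 9, H = 4 by intervention discards those variables' equations.
U = Q - 2W - H  [with Q=9, W=4, H=4]  = -3
T = U*H  [with U=-3, H=4]  = -12

-12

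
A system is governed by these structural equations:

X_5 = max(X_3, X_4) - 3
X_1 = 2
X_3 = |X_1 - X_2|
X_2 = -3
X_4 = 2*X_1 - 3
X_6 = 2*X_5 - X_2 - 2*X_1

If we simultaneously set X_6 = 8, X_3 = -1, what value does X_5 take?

Under do(X_6 = 8, X_3 = -1), each intervened variable's structural equation is replaced by its fixed value.
X_4 = 2*X_1 - 3  [with X_1=2]  = 1
X_5 = max(X_3, X_4) - 3  [with X_3=-1, X_4=1]  = -2

-2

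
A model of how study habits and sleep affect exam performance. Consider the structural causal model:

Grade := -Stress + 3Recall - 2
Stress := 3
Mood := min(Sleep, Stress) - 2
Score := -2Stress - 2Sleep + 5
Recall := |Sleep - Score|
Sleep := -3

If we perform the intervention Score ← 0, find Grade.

4

The intervention breaks the incoming arrows to Score: Score := -2Stress - 2Sleep + 5 no longer applies, and Score = 0.
Recall = |Sleep - Score|  [with Sleep=-3, Score=0]  = 3
Grade = -Stress + 3Recall - 2  [with Stress=3, Recall=3]  = 4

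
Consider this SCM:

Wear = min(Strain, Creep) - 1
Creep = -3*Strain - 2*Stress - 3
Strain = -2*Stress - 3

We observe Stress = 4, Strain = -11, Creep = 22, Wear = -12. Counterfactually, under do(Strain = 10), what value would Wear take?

-42

Under do(Strain=10), the mechanism Strain = -2*Stress - 3 is discarded; Strain is fixed at 10.
Creep = -3*Strain - 2*Stress - 3  [with Strain=10, Stress=4]  = -41
Wear = min(Strain, Creep) - 1  [with Strain=10, Creep=-41]  = -42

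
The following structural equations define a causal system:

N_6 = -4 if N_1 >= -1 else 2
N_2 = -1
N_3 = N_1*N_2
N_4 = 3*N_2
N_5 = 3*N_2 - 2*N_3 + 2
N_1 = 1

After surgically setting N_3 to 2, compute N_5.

-5

do(N_3=2) replaces the equation N_3 = N_1*N_2 with the constant N_3 = 2.
N_5 = 3*N_2 - 2*N_3 + 2  [with N_2=-1, N_3=2]  = -5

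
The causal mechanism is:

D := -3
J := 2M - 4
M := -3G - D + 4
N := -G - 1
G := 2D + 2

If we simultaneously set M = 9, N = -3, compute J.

14

The joint intervention fixes M = 9, N = -3, removing each variable's own equation.
J = 2M - 4  [with M=9]  = 14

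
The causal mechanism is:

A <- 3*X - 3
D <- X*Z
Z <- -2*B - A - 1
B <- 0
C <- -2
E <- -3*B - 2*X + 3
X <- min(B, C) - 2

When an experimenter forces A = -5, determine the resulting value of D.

-16

The intervention breaks the incoming arrows to A: A <- 3*X - 3 no longer applies, and A = -5.
X = min(B, C) - 2  [with B=0, C=-2]  = -4
Z = -2*B - A - 1  [with B=0, A=-5]  = 4
D = X*Z  [with X=-4, Z=4]  = -16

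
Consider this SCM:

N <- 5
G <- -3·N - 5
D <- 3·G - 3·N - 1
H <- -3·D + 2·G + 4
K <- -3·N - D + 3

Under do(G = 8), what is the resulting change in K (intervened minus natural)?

do(G=8) replaces the equation G <- -3·N - 5 with the constant G = 8.
D = 3·G - 3·N - 1  [with G=8, N=5]  = 8
K = -3·N - D + 3  [with N=5, D=8]  = -20
Without intervention: G = -3·N - 5  [with N=5]  = -20; D = 3·G - 3·N - 1  [with G=-20, N=5]  = -76; K = -3·N - D + 3  [with N=5, D=-76]  = 64.
Change = -20 − 64 = -84.

-84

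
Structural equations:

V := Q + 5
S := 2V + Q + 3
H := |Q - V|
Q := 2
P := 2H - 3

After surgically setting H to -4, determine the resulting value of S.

19

The intervention breaks the incoming arrows to H: H := |Q - V| no longer applies, and H = -4.
S is not downstream of the intervention, so its value is determined by the original equations.
V = Q + 5  [with Q=2]  = 7
S = 2V + Q + 3  [with V=7, Q=2]  = 19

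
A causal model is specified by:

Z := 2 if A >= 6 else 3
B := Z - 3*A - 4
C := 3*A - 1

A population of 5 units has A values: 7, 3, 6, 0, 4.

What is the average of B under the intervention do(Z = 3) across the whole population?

-13

Under do(Z=3), Z's equation is replaced by Z=3 for every unit. Per-unit B: -22, -10, -19, -1, -13. Mean = -13.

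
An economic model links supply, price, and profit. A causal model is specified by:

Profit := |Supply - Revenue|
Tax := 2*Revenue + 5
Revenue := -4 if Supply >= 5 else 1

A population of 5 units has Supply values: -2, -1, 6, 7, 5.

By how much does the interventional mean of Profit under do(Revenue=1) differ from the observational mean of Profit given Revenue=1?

1.5

Every unit gets Revenue=1 under the intervention. Profit values become 3, 2, 5, 6, 4; E[Profit|do(Revenue=1)] = 4.
E[Profit|Revenue=1] averages over only the 2 units with Revenue=1 (Supply = -2, -1): Profit = 3, 2, mean 2.5.
Difference = 4 − 2.5 = 1.5.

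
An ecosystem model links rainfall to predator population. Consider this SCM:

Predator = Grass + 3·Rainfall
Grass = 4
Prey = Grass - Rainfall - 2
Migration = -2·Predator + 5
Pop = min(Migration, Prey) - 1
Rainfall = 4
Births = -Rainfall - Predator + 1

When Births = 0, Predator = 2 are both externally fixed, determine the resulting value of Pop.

Setting Births = 0, Predator = 2 by intervention discards those variables' equations.
Prey = Grass - Rainfall - 2  [with Grass=4, Rainfall=4]  = -2
Migration = -2·Predator + 5  [with Predator=2]  = 1
Pop = min(Migration, Prey) - 1  [with Migration=1, Prey=-2]  = -3

-3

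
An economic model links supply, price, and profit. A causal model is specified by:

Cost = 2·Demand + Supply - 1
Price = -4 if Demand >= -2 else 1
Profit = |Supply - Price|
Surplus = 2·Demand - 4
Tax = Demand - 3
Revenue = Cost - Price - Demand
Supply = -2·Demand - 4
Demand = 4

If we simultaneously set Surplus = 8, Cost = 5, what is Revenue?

5

Setting Surplus = 8, Cost = 5 by intervention discards those variables' equations.
Price = -4 if Demand >= -2 else 1  [with Demand=4]  = -4
Revenue = Cost - Price - Demand  [with Cost=5, Price=-4, Demand=4]  = 5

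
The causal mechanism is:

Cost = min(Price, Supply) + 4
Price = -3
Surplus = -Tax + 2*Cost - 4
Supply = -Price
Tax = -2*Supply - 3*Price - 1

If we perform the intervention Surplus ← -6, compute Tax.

The intervention breaks the incoming arrows to Surplus: Surplus = -Tax + 2*Cost - 4 no longer applies, and Surplus = -6.
Since Tax is not a descendant of the intervened variable, it is unaffected.
Supply = -Price  [with Price=-3]  = 3
Tax = -2*Supply - 3*Price - 1  [with Supply=3, Price=-3]  = 2

2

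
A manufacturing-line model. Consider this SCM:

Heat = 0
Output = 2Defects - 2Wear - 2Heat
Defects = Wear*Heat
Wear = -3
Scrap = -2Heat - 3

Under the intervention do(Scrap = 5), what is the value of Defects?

0

Under do(Scrap=5), the mechanism Scrap = -2Heat - 3 is discarded; Scrap is fixed at 5.
Since Defects is not a descendant of the intervened variable, it is unaffected.
Defects = Wear*Heat  [with Wear=-3, Heat=0]  = 0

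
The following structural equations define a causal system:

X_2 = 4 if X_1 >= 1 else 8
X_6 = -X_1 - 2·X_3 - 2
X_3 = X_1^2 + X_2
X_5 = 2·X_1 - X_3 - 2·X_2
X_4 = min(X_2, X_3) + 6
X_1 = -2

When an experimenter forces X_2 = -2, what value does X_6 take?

Under do(X_2=-2), the mechanism X_2 = 4 if X_1 >= 1 else 8 is discarded; X_2 is fixed at -2.
X_3 = X_1^2 + X_2  [with X_1=-2, X_2=-2]  = 2
X_6 = -X_1 - 2·X_3 - 2  [with X_1=-2, X_3=2]  = -4

-4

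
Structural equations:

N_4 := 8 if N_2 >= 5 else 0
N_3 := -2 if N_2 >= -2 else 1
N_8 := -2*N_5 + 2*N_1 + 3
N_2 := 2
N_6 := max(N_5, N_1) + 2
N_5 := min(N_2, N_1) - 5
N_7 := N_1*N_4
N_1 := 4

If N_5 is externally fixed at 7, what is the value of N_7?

Under do(N_5=7), the mechanism N_5 := min(N_2, N_1) - 5 is discarded; N_5 is fixed at 7.
Since N_7 is not a descendant of the intervened variable, it is unaffected.
N_4 = 8 if N_2 >= 5 else 0  [with N_2=2]  = 0
N_7 = N_1*N_4  [with N_1=4, N_4=0]  = 0

0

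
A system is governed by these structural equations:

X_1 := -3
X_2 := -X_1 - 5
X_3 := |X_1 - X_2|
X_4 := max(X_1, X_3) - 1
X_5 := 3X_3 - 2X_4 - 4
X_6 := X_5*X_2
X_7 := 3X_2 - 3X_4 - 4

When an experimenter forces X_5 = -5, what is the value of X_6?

10

The intervention breaks the incoming arrows to X_5: X_5 := 3X_3 - 2X_4 - 4 no longer applies, and X_5 = -5.
X_2 = -X_1 - 5  [with X_1=-3]  = -2
X_6 = X_5*X_2  [with X_5=-5, X_2=-2]  = 10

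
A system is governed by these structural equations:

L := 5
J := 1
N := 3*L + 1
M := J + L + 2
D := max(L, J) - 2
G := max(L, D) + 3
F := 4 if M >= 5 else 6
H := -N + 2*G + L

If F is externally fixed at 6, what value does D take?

3

The intervention breaks the incoming arrows to F: F := 4 if M >= 5 else 6 no longer applies, and F = 6.
D is not downstream of the intervention, so its value is determined by the original equations.
D = max(L, J) - 2  [with L=5, J=1]  = 3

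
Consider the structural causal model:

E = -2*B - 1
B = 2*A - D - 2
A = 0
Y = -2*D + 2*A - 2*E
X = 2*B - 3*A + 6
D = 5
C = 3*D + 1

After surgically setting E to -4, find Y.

-2

Under do(E=-4), the mechanism E = -2*B - 1 is discarded; E is fixed at -4.
Y = -2*D + 2*A - 2*E  [with D=5, A=0, E=-4]  = -2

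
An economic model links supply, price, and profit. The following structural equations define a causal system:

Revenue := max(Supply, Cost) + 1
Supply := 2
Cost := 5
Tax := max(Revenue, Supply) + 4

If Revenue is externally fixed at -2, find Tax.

6

The intervention breaks the incoming arrows to Revenue: Revenue := max(Supply, Cost) + 1 no longer applies, and Revenue = -2.
Tax = max(Revenue, Supply) + 4  [with Revenue=-2, Supply=2]  = 6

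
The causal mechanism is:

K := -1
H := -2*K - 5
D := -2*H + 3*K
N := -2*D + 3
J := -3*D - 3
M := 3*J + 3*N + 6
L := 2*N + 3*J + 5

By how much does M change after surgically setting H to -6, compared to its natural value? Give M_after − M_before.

-90

Under do(H=-6), the mechanism H := -2*K - 5 is discarded; H is fixed at -6.
D = -2*H + 3*K  [with H=-6, K=-1]  = 9
N = -2*D + 3  [with D=9]  = -15
J = -3*D - 3  [with D=9]  = -30
M = 3*J + 3*N + 6  [with J=-30, N=-15]  = -129
Without intervention: H = -2*K - 5  [with K=-1]  = -3; D = -2*H + 3*K  [with H=-3, K=-1]  = 3; N = -2*D + 3  [with D=3]  = -3; J = -3*D - 3  [with D=3]  = -12; M = 3*J + 3*N + 6  [with J=-12, N=-3]  = -39.
Change = -129 − (-39) = -90.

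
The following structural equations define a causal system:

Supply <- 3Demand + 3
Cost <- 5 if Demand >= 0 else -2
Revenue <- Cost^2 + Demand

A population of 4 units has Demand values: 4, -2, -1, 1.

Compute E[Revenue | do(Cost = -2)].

4.5

The intervention sets Cost=-2 in all 4 units regardless of Demand. Recomputing Revenue per unit gives 8, 2, 3, 5; average 4.5.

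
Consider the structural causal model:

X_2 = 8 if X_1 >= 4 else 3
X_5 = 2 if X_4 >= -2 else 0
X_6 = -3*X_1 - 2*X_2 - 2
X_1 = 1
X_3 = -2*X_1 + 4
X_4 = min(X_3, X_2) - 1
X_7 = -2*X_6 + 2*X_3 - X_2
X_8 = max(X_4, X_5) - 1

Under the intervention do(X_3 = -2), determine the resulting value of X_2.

Under do(X_3=-2), the mechanism X_3 = -2*X_1 + 4 is discarded; X_3 is fixed at -2.
Since X_2 is not a descendant of the intervened variable, it is unaffected.
X_2 = 8 if X_1 >= 4 else 3  [with X_1=1]  = 3

3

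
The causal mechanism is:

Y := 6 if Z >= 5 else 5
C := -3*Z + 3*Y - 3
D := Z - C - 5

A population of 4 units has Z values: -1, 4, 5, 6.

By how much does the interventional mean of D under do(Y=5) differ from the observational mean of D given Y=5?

8

The intervention sets Y=5 in all 4 units regardless of Z. Recomputing D per unit gives -21, -1, 3, 7; average -3.
E[D|Y=5] averages over only the 2 units with Y=5 (Z = -1, 4): D = -21, -1, mean -11.
Difference = -3 − (-11) = 8.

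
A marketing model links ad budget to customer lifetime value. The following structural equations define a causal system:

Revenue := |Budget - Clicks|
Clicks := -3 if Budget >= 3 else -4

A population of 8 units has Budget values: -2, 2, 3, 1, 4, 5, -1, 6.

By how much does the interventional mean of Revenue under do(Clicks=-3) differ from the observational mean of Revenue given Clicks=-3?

Under do(Clicks=-3), Clicks's equation is replaced by Clicks=-3 for every unit. Per-unit Revenue: 1, 5, 6, 4, 7, 8, 2, 9. Mean = 5.25.
E[Revenue|Clicks=-3] averages over only the 4 units with Clicks=-3 (Budget = 3, 4, 5, 6): Revenue = 6, 7, 8, 9, mean 7.5.
Difference = 5.25 − 7.5 = -2.25.

-2.25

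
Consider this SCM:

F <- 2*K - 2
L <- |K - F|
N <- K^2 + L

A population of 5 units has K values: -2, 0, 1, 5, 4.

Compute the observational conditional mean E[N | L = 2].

E[N|L=2] averages over only the 2 units with L=2 (K = 0, 4): N = 2, 18, mean 10.

10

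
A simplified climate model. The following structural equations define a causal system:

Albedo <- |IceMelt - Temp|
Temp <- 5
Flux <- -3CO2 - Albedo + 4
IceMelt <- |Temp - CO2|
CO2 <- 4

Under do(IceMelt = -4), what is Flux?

do(IceMelt=-4) replaces the equation IceMelt <- |Temp - CO2| with the constant IceMelt = -4.
Albedo = |IceMelt - Temp|  [with IceMelt=-4, Temp=5]  = 9
Flux = -3CO2 - Albedo + 4  [with CO2=4, Albedo=9]  = -17

-17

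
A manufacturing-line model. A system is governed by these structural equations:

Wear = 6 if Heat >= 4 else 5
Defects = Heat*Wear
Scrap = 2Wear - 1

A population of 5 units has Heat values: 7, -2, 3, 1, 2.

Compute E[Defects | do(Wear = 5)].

11

Under do(Wear=5), Wear's equation is replaced by Wear=5 for every unit. Per-unit Defects: 35, -10, 15, 5, 10. Mean = 11.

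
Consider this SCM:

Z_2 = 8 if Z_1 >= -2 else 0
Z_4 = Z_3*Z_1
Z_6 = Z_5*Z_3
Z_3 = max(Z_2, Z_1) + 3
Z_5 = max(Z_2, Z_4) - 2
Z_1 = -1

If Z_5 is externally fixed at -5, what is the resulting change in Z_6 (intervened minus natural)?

The intervention breaks the incoming arrows to Z_5: Z_5 = max(Z_2, Z_4) - 2 no longer applies, and Z_5 = -5.
Z_2 = 8 if Z_1 >= -2 else 0  [with Z_1=-1]  = 8
Z_3 = max(Z_2, Z_1) + 3  [with Z_2=8, Z_1=-1]  = 11
Z_6 = Z_5*Z_3  [with Z_5=-5, Z_3=11]  = -55
Without intervention: Z_2 = 8 if Z_1 >= -2 else 0  [with Z_1=-1]  = 8; Z_3 = max(Z_2, Z_1) + 3  [with Z_2=8, Z_1=-1]  = 11; Z_4 = Z_3*Z_1  [with Z_3=11, Z_1=-1]  = -11; Z_5 = max(Z_2, Z_4) - 2  [with Z_2=8, Z_4=-11]  = 6; Z_6 = Z_5*Z_3  [with Z_5=6, Z_3=11]  = 66.
Change = -55 − 66 = -121.

-121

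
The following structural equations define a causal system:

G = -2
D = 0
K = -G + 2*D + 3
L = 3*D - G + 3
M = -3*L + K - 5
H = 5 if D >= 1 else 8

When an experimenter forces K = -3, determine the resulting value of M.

-23

Intervening sets K = -3 and removes its equation (K = -G + 2*D + 3).
L = 3*D - G + 3  [with D=0, G=-2]  = 5
M = -3*L + K - 5  [with L=5, K=-3]  = -23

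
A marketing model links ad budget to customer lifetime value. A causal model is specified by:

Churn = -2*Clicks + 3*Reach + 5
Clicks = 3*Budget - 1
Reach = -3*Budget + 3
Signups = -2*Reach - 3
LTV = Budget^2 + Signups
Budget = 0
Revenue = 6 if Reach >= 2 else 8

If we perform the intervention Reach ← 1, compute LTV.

-5

Under do(Reach=1), the mechanism Reach = -3*Budget + 3 is discarded; Reach is fixed at 1.
Signups = -2*Reach - 3  [with Reach=1]  = -5
LTV = Budget^2 + Signups  [with Budget=0, Signups=-5]  = -5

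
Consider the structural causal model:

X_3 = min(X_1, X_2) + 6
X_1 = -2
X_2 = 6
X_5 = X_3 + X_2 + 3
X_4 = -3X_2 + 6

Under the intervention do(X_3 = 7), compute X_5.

do(X_3=7) replaces the equation X_3 = min(X_1, X_2) + 6 with the constant X_3 = 7.
X_5 = X_3 + X_2 + 3  [with X_3=7, X_2=6]  = 16

16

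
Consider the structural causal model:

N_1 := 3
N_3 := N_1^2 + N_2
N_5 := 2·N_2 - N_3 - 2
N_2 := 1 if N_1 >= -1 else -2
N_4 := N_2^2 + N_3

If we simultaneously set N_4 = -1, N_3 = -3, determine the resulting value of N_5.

3

The joint intervention fixes N_4 = -1, N_3 = -3, removing each variable's own equation.
N_2 = 1 if N_1 >= -1 else -2  [with N_1=3]  = 1
N_5 = 2·N_2 - N_3 - 2  [with N_2=1, N_3=-3]  = 3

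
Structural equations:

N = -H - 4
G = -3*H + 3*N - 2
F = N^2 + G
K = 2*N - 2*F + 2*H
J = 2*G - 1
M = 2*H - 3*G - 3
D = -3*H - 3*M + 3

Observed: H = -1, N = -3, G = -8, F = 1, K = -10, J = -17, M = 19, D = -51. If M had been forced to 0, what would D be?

do(M=0) replaces the equation M = 2*H - 3*G - 3 with the constant M = 0.
D = -3*H - 3*M + 3  [with H=-1, M=0]  = 6

6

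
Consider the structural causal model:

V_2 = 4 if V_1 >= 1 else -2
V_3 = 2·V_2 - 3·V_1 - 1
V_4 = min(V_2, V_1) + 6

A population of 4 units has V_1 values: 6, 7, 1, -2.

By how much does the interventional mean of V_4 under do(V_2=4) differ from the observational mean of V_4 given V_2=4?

Every unit gets V_2=4 under the intervention. V_4 values become 10, 10, 7, 4; E[V_4|do(V_2=4)] = 7.75.
Conditioning on V_2=4 selects the 3 unit(s) with V_1 ∈ {6, 7, 1}. Their V_4 values: 10, 10, 7. Mean = 9.
Difference = 7.75 − 9 = -1.25.

-1.25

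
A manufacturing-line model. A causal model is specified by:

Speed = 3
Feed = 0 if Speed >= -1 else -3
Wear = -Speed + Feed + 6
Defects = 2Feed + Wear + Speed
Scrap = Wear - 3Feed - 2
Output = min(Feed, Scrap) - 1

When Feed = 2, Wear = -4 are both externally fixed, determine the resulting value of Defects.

Setting Feed = 2, Wear = -4 by intervention discards those variables' equations.
Defects = 2Feed + Wear + Speed  [with Feed=2, Wear=-4, Speed=3]  = 3

3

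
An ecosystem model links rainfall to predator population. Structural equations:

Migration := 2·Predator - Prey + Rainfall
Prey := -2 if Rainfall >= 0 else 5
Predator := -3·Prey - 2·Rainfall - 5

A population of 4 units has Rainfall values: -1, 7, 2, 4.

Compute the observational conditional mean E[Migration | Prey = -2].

E[Migration|Prey=-2] averages over only the 3 units with Prey=-2 (Rainfall = 7, 2, 4): Migration = -17, -2, -8, mean -9.

-9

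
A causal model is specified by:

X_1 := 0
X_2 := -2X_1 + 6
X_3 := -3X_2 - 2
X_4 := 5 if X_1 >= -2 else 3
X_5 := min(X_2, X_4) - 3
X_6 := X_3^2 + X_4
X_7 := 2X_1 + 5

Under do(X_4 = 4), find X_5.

1

Intervening sets X_4 = 4 and removes its equation (X_4 := 5 if X_1 >= -2 else 3).
X_2 = -2X_1 + 6  [with X_1=0]  = 6
X_5 = min(X_2, X_4) - 3  [with X_2=6, X_4=4]  = 1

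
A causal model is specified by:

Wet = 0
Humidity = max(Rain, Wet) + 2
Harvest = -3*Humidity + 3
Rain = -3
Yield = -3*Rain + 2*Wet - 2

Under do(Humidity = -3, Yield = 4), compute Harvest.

12

Setting Humidity = -3, Yield = 4 by intervention discards those variables' equations.
Harvest = -3*Humidity + 3  [with Humidity=-3]  = 12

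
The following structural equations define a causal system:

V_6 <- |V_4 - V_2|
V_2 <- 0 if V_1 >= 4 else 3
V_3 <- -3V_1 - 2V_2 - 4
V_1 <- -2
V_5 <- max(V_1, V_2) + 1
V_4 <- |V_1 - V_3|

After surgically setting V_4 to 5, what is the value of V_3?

-4

Under do(V_4=5), the mechanism V_4 <- |V_1 - V_3| is discarded; V_4 is fixed at 5.
Since V_3 is not a descendant of the intervened variable, it is unaffected.
V_2 = 0 if V_1 >= 4 else 3  [with V_1=-2]  = 3
V_3 = -3V_1 - 2V_2 - 4  [with V_1=-2, V_2=3]  = -4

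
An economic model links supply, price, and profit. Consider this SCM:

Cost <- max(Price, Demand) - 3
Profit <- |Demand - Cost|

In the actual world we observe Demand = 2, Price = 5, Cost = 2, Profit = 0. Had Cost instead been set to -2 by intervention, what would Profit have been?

The intervention breaks the incoming arrows to Cost: Cost <- max(Price, Demand) - 3 no longer applies, and Cost = -2.
Profit = |Demand - Cost|  [with Demand=2, Cost=-2]  = 4

4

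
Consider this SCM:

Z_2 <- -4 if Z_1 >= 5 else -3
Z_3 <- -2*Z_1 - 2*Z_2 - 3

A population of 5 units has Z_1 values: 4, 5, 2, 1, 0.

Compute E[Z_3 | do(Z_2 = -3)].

-1.8

The intervention sets Z_2=-3 in all 5 units regardless of Z_1. Recomputing Z_3 per unit gives -5, -7, -1, 1, 3; average -1.8.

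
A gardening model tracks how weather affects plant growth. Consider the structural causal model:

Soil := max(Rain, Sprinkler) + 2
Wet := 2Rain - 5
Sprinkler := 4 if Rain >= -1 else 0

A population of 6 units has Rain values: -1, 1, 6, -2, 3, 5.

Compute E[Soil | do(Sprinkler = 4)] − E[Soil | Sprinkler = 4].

-0.1

The intervention sets Sprinkler=4 in all 6 units regardless of Rain. Recomputing Soil per unit gives 6, 6, 8, 6, 6, 7; average 6.5.
Observing Sprinkler=4 restricts to units where Sprinkler's equation naturally yields 4: Rain ∈ {-1, 1, 6, 3, 5}. In that subpopulation Soil = 6, 6, 8, 6, 7, mean 6.6.
Difference = 6.5 − 6.6 = -0.1.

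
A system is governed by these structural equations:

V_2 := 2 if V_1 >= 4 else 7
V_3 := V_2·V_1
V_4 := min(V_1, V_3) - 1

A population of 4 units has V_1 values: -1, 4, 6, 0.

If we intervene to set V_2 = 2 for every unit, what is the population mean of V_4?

Under do(V_2=2), V_2's equation is replaced by V_2=2 for every unit. Per-unit V_4: -3, 3, 5, -1. Mean = 1.

1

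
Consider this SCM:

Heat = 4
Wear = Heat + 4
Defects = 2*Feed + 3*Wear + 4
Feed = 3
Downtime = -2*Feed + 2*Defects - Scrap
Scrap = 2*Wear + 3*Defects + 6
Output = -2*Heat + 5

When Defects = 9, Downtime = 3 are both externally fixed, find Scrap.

49

Setting Defects = 9, Downtime = 3 by intervention discards those variables' equations.
Wear = Heat + 4  [with Heat=4]  = 8
Scrap = 2*Wear + 3*Defects + 6  [with Wear=8, Defects=9]  = 49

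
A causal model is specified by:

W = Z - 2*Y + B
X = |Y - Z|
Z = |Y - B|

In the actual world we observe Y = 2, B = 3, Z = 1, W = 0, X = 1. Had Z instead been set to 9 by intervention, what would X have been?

do(Z=9) replaces the equation Z = |Y - B| with the constant Z = 9.
X = |Y - Z|  [with Y=2, Z=9]  = 7

7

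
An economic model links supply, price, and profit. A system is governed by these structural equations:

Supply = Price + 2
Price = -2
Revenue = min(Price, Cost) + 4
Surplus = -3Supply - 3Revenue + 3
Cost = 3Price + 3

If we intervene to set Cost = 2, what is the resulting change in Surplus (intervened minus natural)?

-3

do(Cost=2) replaces the equation Cost = 3Price + 3 with the constant Cost = 2.
Supply = Price + 2  [with Price=-2]  = 0
Revenue = min(Price, Cost) + 4  [with Price=-2, Cost=2]  = 2
Surplus = -3Supply - 3Revenue + 3  [with Supply=0, Revenue=2]  = -3
Without intervention: Supply = Price + 2  [with Price=-2]  = 0; Cost = 3Price + 3  [with Price=-2]  = -3; Revenue = min(Price, Cost) + 4  [with Price=-2, Cost=-3]  = 1; Surplus = -3Supply - 3Revenue + 3  [with Supply=0, Revenue=1]  = 0.
Change = -3 − 0 = -3.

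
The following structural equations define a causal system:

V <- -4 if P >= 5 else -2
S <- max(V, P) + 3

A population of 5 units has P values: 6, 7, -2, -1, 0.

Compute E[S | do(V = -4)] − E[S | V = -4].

The intervention sets V=-4 in all 5 units regardless of P. Recomputing S per unit gives 9, 10, 1, 2, 3; average 5.
Observing V=-4 restricts to units where V's equation naturally yields -4: P ∈ {6, 7}. In that subpopulation S = 9, 10, mean 9.5.
Difference = 5 − 9.5 = -4.5.

-4.5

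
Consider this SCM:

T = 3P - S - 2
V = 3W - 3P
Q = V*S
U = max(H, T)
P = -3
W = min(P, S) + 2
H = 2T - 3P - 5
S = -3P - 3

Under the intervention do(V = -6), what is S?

6

do(V=-6) replaces the equation V = 3W - 3P with the constant V = -6.
S is not downstream of the intervention, so its value is determined by the original equations.
S = -3P - 3  [with P=-3]  = 6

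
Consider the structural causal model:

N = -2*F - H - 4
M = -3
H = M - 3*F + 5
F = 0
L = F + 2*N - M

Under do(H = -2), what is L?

-1

do(H=-2) replaces the equation H = M - 3*F + 5 with the constant H = -2.
N = -2*F - H - 4  [with F=0, H=-2]  = -2
L = F + 2*N - M  [with F=0, N=-2, M=-3]  = -1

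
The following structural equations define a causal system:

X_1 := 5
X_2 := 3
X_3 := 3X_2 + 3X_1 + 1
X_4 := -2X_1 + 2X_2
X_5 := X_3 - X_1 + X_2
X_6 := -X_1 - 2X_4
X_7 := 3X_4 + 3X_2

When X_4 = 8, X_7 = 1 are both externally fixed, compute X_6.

-21

The joint intervention fixes X_4 = 8, X_7 = 1, removing each variable's own equation.
X_6 = -X_1 - 2X_4  [with X_1=5, X_4=8]  = -21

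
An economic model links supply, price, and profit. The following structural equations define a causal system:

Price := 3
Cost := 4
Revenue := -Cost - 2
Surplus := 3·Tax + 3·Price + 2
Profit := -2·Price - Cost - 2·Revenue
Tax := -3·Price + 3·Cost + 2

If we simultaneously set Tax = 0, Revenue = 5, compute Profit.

The joint intervention fixes Tax = 0, Revenue = 5, removing each variable's own equation.
Profit = -2·Price - Cost - 2·Revenue  [with Price=3, Cost=4, Revenue=5]  = -20

-20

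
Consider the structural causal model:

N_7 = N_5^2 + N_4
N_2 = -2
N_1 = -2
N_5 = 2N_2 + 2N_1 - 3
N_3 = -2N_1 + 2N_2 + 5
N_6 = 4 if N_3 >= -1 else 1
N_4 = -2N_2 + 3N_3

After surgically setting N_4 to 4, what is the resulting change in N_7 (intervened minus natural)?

-15

The intervention breaks the incoming arrows to N_4: N_4 = -2N_2 + 3N_3 no longer applies, and N_4 = 4.
N_5 = 2N_2 + 2N_1 - 3  [with N_2=-2, N_1=-2]  = -11
N_7 = N_5^2 + N_4  [with N_5=-11, N_4=4]  = 125
Without intervention: N_3 = -2N_1 + 2N_2 + 5  [with N_1=-2, N_2=-2]  = 5; N_4 = -2N_2 + 3N_3  [with N_2=-2, N_3=5]  = 19; N_5 = 2N_2 + 2N_1 - 3  [with N_2=-2, N_1=-2]  = -11; N_7 = N_5^2 + N_4  [with N_5=-11, N_4=19]  = 140.
Change = 125 − 140 = -15.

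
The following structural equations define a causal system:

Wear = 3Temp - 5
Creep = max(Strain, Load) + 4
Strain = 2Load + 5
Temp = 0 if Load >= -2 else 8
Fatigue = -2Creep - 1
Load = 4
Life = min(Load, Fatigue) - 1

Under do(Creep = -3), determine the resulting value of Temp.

0

Under do(Creep=-3), the mechanism Creep = max(Strain, Load) + 4 is discarded; Creep is fixed at -3.
Since Temp is not a descendant of the intervened variable, it is unaffected.
Temp = 0 if Load >= -2 else 8  [with Load=4]  = 0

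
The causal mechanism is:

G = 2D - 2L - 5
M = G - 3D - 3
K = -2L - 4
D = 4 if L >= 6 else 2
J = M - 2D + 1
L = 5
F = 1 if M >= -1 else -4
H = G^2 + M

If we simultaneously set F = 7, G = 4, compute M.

-5

The joint intervention fixes F = 7, G = 4, removing each variable's own equation.
D = 4 if L >= 6 else 2  [with L=5]  = 2
M = G - 3D - 3  [with G=4, D=2]  = -5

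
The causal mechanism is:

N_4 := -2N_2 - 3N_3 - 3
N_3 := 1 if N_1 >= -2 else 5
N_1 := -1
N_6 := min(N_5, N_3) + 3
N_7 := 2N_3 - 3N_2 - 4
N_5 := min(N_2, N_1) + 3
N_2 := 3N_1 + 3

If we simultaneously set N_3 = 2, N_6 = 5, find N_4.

Setting N_3 = 2, N_6 = 5 by intervention discards those variables' equations.
N_2 = 3N_1 + 3  [with N_1=-1]  = 0
N_4 = -2N_2 - 3N_3 - 3  [with N_2=0, N_3=2]  = -9

-9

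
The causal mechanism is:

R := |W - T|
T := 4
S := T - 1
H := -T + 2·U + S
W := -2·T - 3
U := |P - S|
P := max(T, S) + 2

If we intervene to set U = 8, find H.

Intervening sets U = 8 and removes its equation (U := |P - S|).
S = T - 1  [with T=4]  = 3
H = -T + 2·U + S  [with T=4, U=8, S=3]  = 15

15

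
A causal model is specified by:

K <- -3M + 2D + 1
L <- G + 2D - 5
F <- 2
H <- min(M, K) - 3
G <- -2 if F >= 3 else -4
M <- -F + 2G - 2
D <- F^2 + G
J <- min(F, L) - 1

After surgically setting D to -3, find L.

-15

do(D=-3) replaces the equation D <- F^2 + G with the constant D = -3.
G = -2 if F >= 3 else -4  [with F=2]  = -4
L = G + 2D - 5  [with G=-4, D=-3]  = -15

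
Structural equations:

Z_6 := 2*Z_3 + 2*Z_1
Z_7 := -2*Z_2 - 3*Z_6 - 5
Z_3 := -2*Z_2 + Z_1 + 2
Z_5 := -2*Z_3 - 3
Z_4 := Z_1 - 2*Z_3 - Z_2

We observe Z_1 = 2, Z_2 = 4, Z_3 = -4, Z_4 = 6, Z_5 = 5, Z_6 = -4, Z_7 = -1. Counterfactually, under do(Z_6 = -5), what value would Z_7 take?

Intervening sets Z_6 = -5 and removes its equation (Z_6 := 2*Z_3 + 2*Z_1).
Z_7 = -2*Z_2 - 3*Z_6 - 5  [with Z_2=4, Z_6=-5]  = 2

2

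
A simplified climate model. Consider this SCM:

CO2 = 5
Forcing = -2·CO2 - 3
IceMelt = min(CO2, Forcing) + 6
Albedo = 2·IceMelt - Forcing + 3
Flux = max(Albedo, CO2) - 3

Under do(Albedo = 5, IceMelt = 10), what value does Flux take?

2

The joint intervention fixes Albedo = 5, IceMelt = 10, removing each variable's own equation.
Flux = max(Albedo, CO2) - 3  [with Albedo=5, CO2=5]  = 2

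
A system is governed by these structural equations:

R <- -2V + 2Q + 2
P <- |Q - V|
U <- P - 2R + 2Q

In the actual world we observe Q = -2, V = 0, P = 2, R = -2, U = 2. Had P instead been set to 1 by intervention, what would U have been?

do(P=1) replaces the equation P <- |Q - V| with the constant P = 1.
R = -2V + 2Q + 2  [with V=0, Q=-2]  = -2
U = P - 2R + 2Q  [with P=1, R=-2, Q=-2]  = 1

1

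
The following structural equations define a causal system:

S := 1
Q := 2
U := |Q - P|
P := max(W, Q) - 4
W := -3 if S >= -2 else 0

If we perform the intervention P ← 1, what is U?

Intervening sets P = 1 and removes its equation (P := max(W, Q) - 4).
U = |Q - P|  [with Q=2, P=1]  = 1

1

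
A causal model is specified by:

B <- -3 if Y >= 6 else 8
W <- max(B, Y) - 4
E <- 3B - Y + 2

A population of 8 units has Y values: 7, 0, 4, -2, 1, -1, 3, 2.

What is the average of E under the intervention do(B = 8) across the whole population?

Every unit gets B=8 under the intervention. E values become 19, 26, 22, 28, 25, 27, 23, 24; E[E|do(B=8)] = 24.25.

24.25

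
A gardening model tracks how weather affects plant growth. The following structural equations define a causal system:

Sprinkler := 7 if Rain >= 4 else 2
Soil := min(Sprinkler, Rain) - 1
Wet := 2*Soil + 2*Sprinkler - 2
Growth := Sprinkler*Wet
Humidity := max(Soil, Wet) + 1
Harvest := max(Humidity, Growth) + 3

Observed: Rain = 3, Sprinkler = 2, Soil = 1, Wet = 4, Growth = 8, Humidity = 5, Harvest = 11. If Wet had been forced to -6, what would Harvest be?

5

The intervention breaks the incoming arrows to Wet: Wet := 2*Soil + 2*Sprinkler - 2 no longer applies, and Wet = -6.
Sprinkler = 7 if Rain >= 4 else 2  [with Rain=3]  = 2
Soil = min(Sprinkler, Rain) - 1  [with Sprinkler=2, Rain=3]  = 1
Growth = Sprinkler*Wet  [with Sprinkler=2, Wet=-6]  = -12
Humidity = max(Soil, Wet) + 1  [with Soil=1, Wet=-6]  = 2
Harvest = max(Humidity, Growth) + 3  [with Humidity=2, Growth=-12]  = 5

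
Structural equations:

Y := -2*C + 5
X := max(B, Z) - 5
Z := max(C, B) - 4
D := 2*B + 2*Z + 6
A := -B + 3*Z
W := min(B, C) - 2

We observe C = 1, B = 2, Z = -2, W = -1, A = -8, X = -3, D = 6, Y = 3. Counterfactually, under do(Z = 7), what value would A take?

do(Z=7) replaces the equation Z := max(C, B) - 4 with the constant Z = 7.
A = -B + 3*Z  [with B=2, Z=7]  = 19

19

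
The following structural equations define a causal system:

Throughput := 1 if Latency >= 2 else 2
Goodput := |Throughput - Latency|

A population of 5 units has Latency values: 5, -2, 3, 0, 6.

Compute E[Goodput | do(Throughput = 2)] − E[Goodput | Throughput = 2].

-0.2

The intervention sets Throughput=2 in all 5 units regardless of Latency. Recomputing Goodput per unit gives 3, 4, 1, 2, 4; average 2.8.
Observing Throughput=2 restricts to units where Throughput's equation naturally yields 2: Latency ∈ {-2, 0}. In that subpopulation Goodput = 4, 2, mean 3.
Difference = 2.8 − 3 = -0.2.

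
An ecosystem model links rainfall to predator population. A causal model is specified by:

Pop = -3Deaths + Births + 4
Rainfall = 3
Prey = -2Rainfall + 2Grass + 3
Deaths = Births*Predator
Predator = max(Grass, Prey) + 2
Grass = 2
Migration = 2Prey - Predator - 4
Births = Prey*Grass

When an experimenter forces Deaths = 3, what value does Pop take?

-3

Intervening sets Deaths = 3 and removes its equation (Deaths = Births*Predator).
Prey = -2Rainfall + 2Grass + 3  [with Rainfall=3, Grass=2]  = 1
Births = Prey*Grass  [with Prey=1, Grass=2]  = 2
Pop = -3Deaths + Births + 4  [with Deaths=3, Births=2]  = -3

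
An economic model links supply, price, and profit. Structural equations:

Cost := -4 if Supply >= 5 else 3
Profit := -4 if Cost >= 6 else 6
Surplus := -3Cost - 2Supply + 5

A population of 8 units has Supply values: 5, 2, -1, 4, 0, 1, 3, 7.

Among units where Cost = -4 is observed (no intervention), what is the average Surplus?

5

Observing Cost=-4 restricts to units where Cost's equation naturally yields -4: Supply ∈ {5, 7}. In that subpopulation Surplus = 7, 3, mean 5.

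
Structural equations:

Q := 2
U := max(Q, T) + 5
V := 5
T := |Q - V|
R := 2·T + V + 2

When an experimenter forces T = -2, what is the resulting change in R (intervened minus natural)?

do(T=-2) replaces the equation T := |Q - V| with the constant T = -2.
R = 2·T + V + 2  [with T=-2, V=5]  = 3
Without intervention: T = |Q - V|  [with Q=2, V=5]  = 3; R = 2·T + V + 2  [with T=3, V=5]  = 13.
Change = 3 − 13 = -10.

-10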